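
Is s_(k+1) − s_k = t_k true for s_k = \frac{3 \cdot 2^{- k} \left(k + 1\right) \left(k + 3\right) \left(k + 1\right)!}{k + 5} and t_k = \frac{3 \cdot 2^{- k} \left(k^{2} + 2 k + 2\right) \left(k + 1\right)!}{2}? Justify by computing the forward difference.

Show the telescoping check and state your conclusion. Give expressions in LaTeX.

s_(k+1) = 3*(k + 2)*(k + 4)*factorial(k + 2)/(2*2**k*(k + 6))
s_(k+1) − s_k = 3*(k**4 + 11*k**3 + 40*k**2 + 62*k + 44)*factorial(k + 1)/(2*2**k*(k + 5)*(k + 6))
(s_(k+1) − s_k) − t_k = -3*(k**3 + 7*k**2 + 10*k + 8)*factorial(k + 1)/(2**k*(k + 5)*(k + 6))

Invalid: residual - \frac{3 \cdot 2^{- k} \left(k^{3} + 7 k^{2} + 10 k + 8\right) \left(k + 1\right)!}{\left(k + 5\right) \left(k + 6\right)} ≠ 0.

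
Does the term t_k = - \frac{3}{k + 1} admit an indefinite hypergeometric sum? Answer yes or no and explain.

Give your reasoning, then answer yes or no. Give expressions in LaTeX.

No. Not Gosper-summable.

t_(k+1)/t_k = (k + 1)/(k + 2).
Take A(k)=k + 1, B(k)=k + 2, C(k)=1.
Set up (k + 1)·f(k+1) − (k + 1)·f(k) − (1) = 0.
d = 0 from the (1,1,0) case.
Put f(k) = c0: A·f(k+1) − B(k−1)·f(k) − C = -1; need -1 = 0 — inconsistent ⇒ no f, not summable.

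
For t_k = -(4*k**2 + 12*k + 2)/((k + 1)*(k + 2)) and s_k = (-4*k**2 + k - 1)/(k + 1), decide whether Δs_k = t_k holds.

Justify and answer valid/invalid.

s_(k+1) = (k - 4*(k + 1)**2)/(k + 2)
s_(k+1) − s_k = 2*(-2*k**2 - 6*k - 1)/(k**2 + 3*k + 2)
(s_(k+1) − s_k) − t_k = 0

Valid: the claim telescopes to t_k.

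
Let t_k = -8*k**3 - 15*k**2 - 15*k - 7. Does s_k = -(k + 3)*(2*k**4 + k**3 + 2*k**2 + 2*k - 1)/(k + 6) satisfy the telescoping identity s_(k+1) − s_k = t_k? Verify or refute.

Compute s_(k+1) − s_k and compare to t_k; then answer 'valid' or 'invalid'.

s_(k+1) = (-2*k**5 - 17*k**4 - 53*k**3 - 85*k**2 - 74*k - 24)/(k + 7)
s_(k+1) − s_k = (-8*k**5 - 101*k**4 - 360*k**3 - 523*k**2 - 436*k - 165)/(k**2 + 13*k + 42)
(s_(k+1) − s_k) − t_k = 3*(6*k**4 + 62*k**3 + 103*k**2 + 95*k + 43)/(k**2 + 13*k + 42)

Invalid: residual 3*(6*k**4 + 62*k**3 + 103*k**2 + 95*k + 43)/(k**2 + 13*k + 42) ≠ 0.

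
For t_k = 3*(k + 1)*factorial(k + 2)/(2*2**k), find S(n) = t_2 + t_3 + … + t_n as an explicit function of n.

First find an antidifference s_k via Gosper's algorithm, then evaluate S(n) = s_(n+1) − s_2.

S(n) = -18 + 3*factorial(n + 3)/(2*2**n)

Step 1: r(k) = (k + 2)*(k + 3)/(2*(k + 1)).
Factor: A=k/2 + 3/2; B=1; C=k + 1.
Key eq: (k/2 + 3/2)·f(k+1) = (1)·f(k) + (k + 1).
Degrees (1,0,1) ⇒ d ≤ 0.
Coefficient equations give f(k) = 2.
Certificate R = B(k−1)f/C = 2/(k + 1) gives s_k = 3*factorial(k + 2)/2**k.
Δs = 3*(k + 1)*factorial(k + 2)/(2*2**k), as required.
Evaluate: s_(n+1) = 3*2**(-n - 1)*factorial(n + 3); subtract s_(2) = 18 ⇒ S(n) = -18 + 3*factorial(n + 3)/(2*2**n).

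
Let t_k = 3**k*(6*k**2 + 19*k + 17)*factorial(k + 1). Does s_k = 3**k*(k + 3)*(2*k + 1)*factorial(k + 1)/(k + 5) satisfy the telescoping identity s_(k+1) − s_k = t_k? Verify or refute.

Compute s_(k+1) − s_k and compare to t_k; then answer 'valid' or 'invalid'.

s_(k+1) = 3**(k + 1)*(k + 4)*(2*k + 3)*factorial(k + 2)/(k + 6)
s_(k+1) − s_k = 3**k*(6*k**4 + 73*k**3 + 308*k**2 + 537*k + 342)*factorial(k + 1)/((k + 5)*(k + 6))
(s_(k+1) − s_k) − t_k = -2*3**k*(6*k**3 + 49*k**2 + 110*k + 84)*factorial(k + 1)/((k + 5)*(k + 6))

Invalid: residual -2*3**k*(6*k**3 + 49*k**2 + 110*k + 84)*factorial(k + 1)/((k + 5)*(k + 6)) ≠ 0.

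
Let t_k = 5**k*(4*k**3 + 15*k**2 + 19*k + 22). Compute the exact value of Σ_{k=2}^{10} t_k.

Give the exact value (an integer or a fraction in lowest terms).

r(k) = 5*(4*k**3 + 27*k**2 + 61*k + 60)/(4*k**3 + 15*k**2 + 19*k + 22) after simplifying.
Factor: A=5; B=1; C=k**3 + 15*k**2/4 + 19*k/4 + 11/2.
Solve (5)·f(k+1) − (1)·f(k) = k**3 + 15*k**2/4 + 19*k/4 + 11/2.
From deg A=0, deg B=0, deg C=3: d=3.
A polynomial solution: f(k) = (k**3 + k + 3)/4.
Get s_k = R·t_k = 5**k*(k**3 + k + 3) with R(k) = B(k−1)f(k)/C(k) = (k**3 + k + 3)/((4*k + 11)*(k**2 + k + 2)).
Δs = 5**k*(-k**3 + 4*k + 5*(k + 1)**3 + 17), as required.
Evaluate s at k=11 and k=2: 65673828125 and 325; difference 65673827800.

Σ = 65673827800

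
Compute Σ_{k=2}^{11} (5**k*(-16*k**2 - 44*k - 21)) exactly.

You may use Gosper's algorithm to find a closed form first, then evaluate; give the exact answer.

Ratio r(k) = 5*(16*k**2 + 76*k + 81)/(16*k**2 + 44*k + 21).
Normal form (A,B,C) = (5, 1, k**2 + 11*k/4 + 21/16).
Key eq: (5)·f(k+1) = (1)·f(k) + (k**2 + 11*k/4 + 21/16).
deg f ≤ 2 (via 0,0,2).
Solving with deg f ≤ 2: f(k) = (4*k**2 + k - 1)/16.
So s_k = (B(k−1)f/C)·t_k = ((4*k**2 + k - 1)/(16*k**2 + 44*k + 21))·t_k = 5**k*(-4*k**2 - k + 1).
Verify: 5**k*(-16*k**2 - 44*k - 21) matches t_k.
Telescoping: Σ = s_(12) − s_(2) = -143310546875 − (-425) = -143310546450.

Σ = -143310546450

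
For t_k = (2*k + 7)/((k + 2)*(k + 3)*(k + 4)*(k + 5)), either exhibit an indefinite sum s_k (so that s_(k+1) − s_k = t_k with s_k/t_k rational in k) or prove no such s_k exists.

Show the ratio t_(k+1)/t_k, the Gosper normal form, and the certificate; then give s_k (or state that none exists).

Ratio r(k) = (k + 2)*(2*k + 9)/((k + 6)*(2*k + 7)).
Gosper form: A/B · C(k+1)/C(k) with A=k + 2, B=k + 6, C=k + 7/2.
Need (k + 2)·f(k+1) − (k + 5)·f(k) = k + 7/2.
deg f ≤ 3 (via 1,1,1).
Solve for f: f(k) = k*(k + 3)*(k + 6)/16 (degree 3 ≤ 3).
R(k) = B(k−1)·f(k)/C(k) = k*(k + 3)*(k + 5)*(k + 6)/(8*(2*k + 7)); s_k = R·t_k = k*(k + 6)/(8*(k**2 + 6*k + 8)).
Check: Δs_k = (2*k + 7)/(k**4 + 14*k**3 + 71*k**2 + 154*k + 120). ✓

s_k = k*(k + 6)/(8*(k**2 + 6*k + 8))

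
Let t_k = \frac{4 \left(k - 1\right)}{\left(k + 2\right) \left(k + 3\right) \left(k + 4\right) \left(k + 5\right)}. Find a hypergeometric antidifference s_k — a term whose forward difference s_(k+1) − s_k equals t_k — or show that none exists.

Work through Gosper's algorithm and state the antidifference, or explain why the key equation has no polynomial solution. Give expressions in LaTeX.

s_k = - \frac{2 k}{\left(k + 2\right) \left(k + 3\right) \left(k + 4\right)}

The ratio is k*(k + 2)/((k - 1)*(k + 6)).
Take A(k)=k + 2, B(k)=k + 6, C(k)=k - 1.
Set up (k + 2)·f(k+1) − (k + 5)·f(k) − (k - 1) = 0.
d = 3 from the (1,1,1) case.
Solve for f: f(k) = -k/2 (degree 1 ≤ 3).
R(k) = B(k−1)·f(k)/C(k) = -k*(k + 5)/(2*(k - 1)); s_k = R·t_k = -2*k/((k + 2)*(k + 3)*(k + 4)).
Verify: 4*(k - 1)/(k**4 + 14*k**3 + 71*k**2 + 154*k + 120) matches t_k.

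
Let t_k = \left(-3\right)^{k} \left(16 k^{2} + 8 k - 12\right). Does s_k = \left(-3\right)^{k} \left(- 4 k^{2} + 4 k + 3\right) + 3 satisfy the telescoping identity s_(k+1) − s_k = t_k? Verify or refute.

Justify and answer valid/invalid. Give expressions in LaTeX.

s_(k+1) = -3*(-3)**k*(4*k - 4*(k + 1)**2 + 7) + 3
s_(k+1) − s_k = (-3)**k*(16*k**2 + 8*k - 12)
(s_(k+1) − s_k) − t_k = 0

Valid: the claim telescopes to t_k.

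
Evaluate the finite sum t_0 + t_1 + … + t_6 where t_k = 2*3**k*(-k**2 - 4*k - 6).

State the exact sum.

t_(k+1)/t_k = 3*(k**2 + 6*k + 11)/(k**2 + 4*k + 6).
A = 3, B = 1, C = k**2 + 4*k + 6.
Set up (3)·f(k+1) − (1)·f(k) − (k**2 + 4*k + 6) = 0.
Degrees (0,0,2) ⇒ d ≤ 2.
Solving with deg f ≤ 2: f(k) = (k**2 + k + 3)/2.
Get s_k = R·t_k = 3**k*(-k**2 - k - 3) with R(k) = B(k−1)f(k)/C(k) = (k**2 + k + 3)/(2*(k**2 + 4*k + 6)).
Δs = 2*3**k*(-k**2 - 4*k - 6), as required.
Sum = s_(7) − s_(0); s_(7) = -129033, s_(0) = -3 ⇒ -129030.

Σ = -129030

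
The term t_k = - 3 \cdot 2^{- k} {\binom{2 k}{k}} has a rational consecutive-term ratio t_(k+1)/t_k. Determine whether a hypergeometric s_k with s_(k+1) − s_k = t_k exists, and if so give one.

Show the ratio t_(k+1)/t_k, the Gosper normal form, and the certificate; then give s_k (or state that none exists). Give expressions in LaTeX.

t_(k+1)/t_k = (2*k + 1)/(k + 1).
Gosper form: A/B · C(k+1)/C(k) with A=2*k + 1, B=k + 1, C=1.
Solve (2*k + 1)·f(k+1) − (k)·f(k) = 1.
From deg A=1, deg B=1, deg C=0: d=-1.
deg f ≤ -1 is impossible — no certificate.

none — t_k is not Gosper-summable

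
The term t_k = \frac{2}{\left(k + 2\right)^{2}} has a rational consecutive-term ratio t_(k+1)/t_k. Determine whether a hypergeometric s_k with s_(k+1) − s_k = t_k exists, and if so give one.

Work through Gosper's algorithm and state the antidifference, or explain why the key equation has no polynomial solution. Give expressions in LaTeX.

Compute t_(k+1)/t_k: get (k + 2)**2/(k + 3)**2.
So A=k**2 + 4*k + 4 and B=k**2 + 6*k + 9, with C=1.
Set up (k**2 + 4*k + 4)·f(k+1) − (k**2 + 4*k + 4)·f(k) − (1) = 0.
Degrees (2,2,0) ⇒ d ≤ 0.
f = c0 ⇒ A·f(k+1) − B(k−1)·f(k) − C = -1. The system {-1 = 0} is inconsistent; no antidifference.

no hypergeometric antidifference exists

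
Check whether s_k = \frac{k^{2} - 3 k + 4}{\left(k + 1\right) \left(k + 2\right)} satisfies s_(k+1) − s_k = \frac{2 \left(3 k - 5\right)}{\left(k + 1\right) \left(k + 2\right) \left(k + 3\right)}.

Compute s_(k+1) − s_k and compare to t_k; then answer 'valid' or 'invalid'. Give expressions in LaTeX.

s_(k+1) = (k**2 - k + 2)/(k**2 + 5*k + 6)
s_(k+1) − s_k = 2*(3*k - 5)/(k**3 + 6*k**2 + 11*k + 6)
(s_(k+1) − s_k) − t_k = 0

Valid: the claim telescopes to t_k.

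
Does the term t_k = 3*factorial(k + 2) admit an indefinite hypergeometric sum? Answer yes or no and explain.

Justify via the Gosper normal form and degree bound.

The ratio is k + 3.
A = k + 3, B = 1, C = 1.
Solve (k + 3)·f(k+1) − (1)·f(k) = 1.
From deg A=1, deg B=0, deg C=0: d=-1.
deg f ≤ -1 is impossible — no certificate.

No — t_k has no hypergeometric antidifference.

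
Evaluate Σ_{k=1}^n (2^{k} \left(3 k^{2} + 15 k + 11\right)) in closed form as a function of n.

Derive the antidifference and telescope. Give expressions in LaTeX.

S(n) = 6 \cdot 2^{n} n^{2} + 18 \cdot 2^{n} n + 10 \cdot 2^{n} - 10

Step 1: r(k) = 2*(3*k**2 + 21*k + 29)/(3*k**2 + 15*k + 11).
Gosper form: A/B · C(k+1)/C(k) with A=2, B=1, C=k**2 + 5*k + 11/3.
Solve (2)·f(k+1) − (1)·f(k) = k**2 + 5*k + 11/3.
deg f ≤ 2 (via 0,0,2).
Match coefficients ⇒ f(k) = (3*k**2 + 3*k - 1)/3.
So s_k = (B(k−1)f/C)·t_k = ((3*k**2 + 3*k - 1)/(3*k**2 + 15*k + 11))·t_k = 2**k*(3*k**2 + 3*k - 1).
Check: Δs_k = 2**k*(3*k**2 + 15*k + 11). ✓
Telescope: S(n) = s_(n+1) − s_(1) = 2**(n + 1)*(3*n**2 + 9*n + 5) − (10) = 6*2**n*n**2 + 18*2**n*n + 10*2**n - 10.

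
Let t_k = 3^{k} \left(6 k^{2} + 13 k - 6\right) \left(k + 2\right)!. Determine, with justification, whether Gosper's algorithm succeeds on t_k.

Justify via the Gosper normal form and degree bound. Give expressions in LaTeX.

Ratio r(k) = 3*(6*k**3 + 43*k**2 + 88*k + 39)/(6*k**2 + 13*k - 6).
Take A(k)=3*k + 9, B(k)=1, C(k)=k**2 + 13*k/6 - 1.
Key eq: (3*k + 9)·f(k+1) = (1)·f(k) + (k**2 + 13*k/6 - 1).
deg f ≤ 1 (via 1,0,2).
Match coefficients ⇒ f(k) = (2*k - 3)/6.
So s_k = (B(k−1)f/C)·t_k = ((2*k - 3)/(6*k**2 + 13*k - 6))·t_k = 3**k*(2*k - 3)*factorial(k + 2).
Δs = 3**k*(6*k**2 + 13*k - 6)*factorial(k + 2), as required.

Yes. s_k = 3^{k} \left(2 k - 3\right) \left(k + 2\right)!.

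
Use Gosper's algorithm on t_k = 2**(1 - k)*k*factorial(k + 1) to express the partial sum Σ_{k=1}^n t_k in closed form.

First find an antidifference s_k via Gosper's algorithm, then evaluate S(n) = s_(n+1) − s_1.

S(n) = -4 + 2*factorial(n + 2)/2**n

t_(k+1)/t_k = (k + 1)*(k + 2)/(2*k).
A = k/2 + 1, B = 1, C = k.
Need (k/2 + 1)·f(k+1) − (1)·f(k) = k.
Bound: deg f ≤ 0.
Match coefficients ⇒ f(k) = 2.
So s_k = (B(k−1)f/C)·t_k = (2/k)·t_k = 2**(2 - k)*factorial(k + 1).
Check: Δs_k = 2**(1 - k)*k*factorial(k + 1). ✓
Σ_(k=1)^n t_k = s_(n+1) − s_(1) = (2**(1 - n)*factorial(n + 2)) − (4), i.e. -4 + 2*factorial(n + 2)/2**n.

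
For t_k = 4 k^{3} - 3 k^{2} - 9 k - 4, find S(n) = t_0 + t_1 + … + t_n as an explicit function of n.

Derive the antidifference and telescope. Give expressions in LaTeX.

S(n) = n^{4} + n^{3} - 5 n^{2} - 9 n - 4

The ratio is (4*k**3 + 9*k**2 - 3*k - 12)/(4*k**3 - 3*k**2 - 9*k - 4).
Normal form (A,B,C) = (1, 1, k**3 - 3*k**2/4 - 9*k/4 - 1).
Solve (1)·f(k+1) − (1)·f(k) = k**3 - 3*k**2/4 - 9*k/4 - 1.
Degrees (0,0,3) ⇒ d ≤ 4.
Solve for f: f(k) = k**2*(k**2 - 3*k - 2)/4 (degree 4 ≤ 4).
R(k) = B(k−1)·f(k)/C(k) = k**2*(k**2 - 3*k - 2)/(4*k**3 - 3*k**2 - 9*k - 4); s_k = R·t_k = k**2*(k**2 - 3*k - 2).
Δs = 4*k**3 - 3*k**2 - 9*k - 4, as required.
Σ_(k=0)^n t_k = s_(n+1) − s_(0) = (n**4 + n**3 - 5*n**2 - 9*n - 4) − (0), i.e. n**4 + n**3 - 5*n**2 - 9*n - 4.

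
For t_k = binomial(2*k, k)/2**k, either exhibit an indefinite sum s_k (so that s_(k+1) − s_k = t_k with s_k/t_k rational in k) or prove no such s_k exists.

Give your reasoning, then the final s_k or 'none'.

t_(k+1)/t_k = (2*k + 1)/(k + 1).
Gosper form: A/B · C(k+1)/C(k) with A=2*k + 1, B=k + 1, C=1.
Set up (2*k + 1)·f(k+1) − (k)·f(k) − (1) = 0.
From deg A=1, deg B=1, deg C=0: d=-1.
Bound -1 < 0, so the key equation has no polynomial solution.

no hypergeometric antidifference exists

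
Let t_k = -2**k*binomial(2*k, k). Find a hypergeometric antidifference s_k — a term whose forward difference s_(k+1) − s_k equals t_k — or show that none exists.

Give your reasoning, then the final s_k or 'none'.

no hypergeometric antidifference exists

The ratio is 4*(2*k + 1)/(k + 1).
Gosper form: A/B · C(k+1)/C(k) with A=8*k + 4, B=k + 1, C=1.
Solve (8*k + 4)·f(k+1) − (k)·f(k) = 1.
Bound: deg f ≤ -1.
Negative degree bound (-1): no f exists, t_k not Gosper-summable.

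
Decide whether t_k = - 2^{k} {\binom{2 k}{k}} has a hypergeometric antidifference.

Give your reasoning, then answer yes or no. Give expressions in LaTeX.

t_(k+1)/t_k = 4*(2*k + 1)/(k + 1).
Normal form (A,B,C) = (8*k + 4, k + 1, 1).
Set up (8*k + 4)·f(k+1) − (k)·f(k) − (1) = 0.
Bound: deg f ≤ -1.
Negative degree bound (-1): no f exists, t_k not Gosper-summable.

No — t_k has no hypergeometric antidifference.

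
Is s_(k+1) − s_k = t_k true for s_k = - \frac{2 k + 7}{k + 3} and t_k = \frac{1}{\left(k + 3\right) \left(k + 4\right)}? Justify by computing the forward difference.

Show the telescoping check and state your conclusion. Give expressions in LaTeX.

Valid — Δs_k = t_k.

s_(k+1) = (-2*k - 9)/(k + 4)
s_(k+1) − s_k = 1/(k**2 + 7*k + 12)
(s_(k+1) − s_k) − t_k = 0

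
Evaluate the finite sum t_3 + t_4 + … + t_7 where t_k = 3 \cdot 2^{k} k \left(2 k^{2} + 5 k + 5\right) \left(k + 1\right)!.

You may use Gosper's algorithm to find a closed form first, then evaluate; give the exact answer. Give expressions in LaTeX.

t_(k+1)/t_k = 2*(k + 1)*(k + 2)*(5*k + 2*(k + 1)**2 + 10)/(k*(2*k**2 + 5*k + 5)).
So A=2*k + 4 and B=1, with C=k**3 + 5*k**2/2 + 5*k/2.
f must satisfy (2*k + 4)·f(k+1) − (1)·f(k) = k**3 + 5*k**2/2 + 5*k/2.
Bound: deg f ≤ 2.
A polynomial solution: f(k) = k*(k - 1)/2.
Get s_k = R·t_k = 3*2**k*k*(k - 1)*factorial(k + 1) with R(k) = B(k−1)f(k)/C(k) = (k - 1)/(2*k**2 + 5*k + 5).
s_(k+1) − s_k = 3*2**k*k*(2*k**2 + 5*k + 5)*factorial(k + 1) = t_k.
Σ_(k=3)^(7) t_k = s_(8) − s_(3) = 15606743040 − (3456) = 15606739584.

Σ = 15606739584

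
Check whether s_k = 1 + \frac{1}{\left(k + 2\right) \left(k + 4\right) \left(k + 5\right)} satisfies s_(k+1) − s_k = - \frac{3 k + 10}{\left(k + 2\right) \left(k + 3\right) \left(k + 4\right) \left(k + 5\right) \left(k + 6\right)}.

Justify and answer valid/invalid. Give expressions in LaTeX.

s_(k+1) = 1 + 1/((k + 3)*(k + 5)*(k + 6))
s_(k+1) − s_k = ((k + 2)*(k + 4) - (k + 3)*(k + 6))/((k + 2)*(k + 3)*(k + 4)*(k + 5)*(k + 6))
(s_(k+1) − s_k) − t_k = 0

Valid: the claim telescopes to t_k.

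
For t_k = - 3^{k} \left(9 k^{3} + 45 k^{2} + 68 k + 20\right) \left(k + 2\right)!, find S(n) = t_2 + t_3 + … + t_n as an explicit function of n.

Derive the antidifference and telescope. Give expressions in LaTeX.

S(n) = - 9 \cdot 3^{n} n^{2} \left(n + 3\right)! - 21 \cdot 3^{n} n \left(n + 3\right)! - 6 \cdot 3^{n} \left(n + 3\right)! + 2592

r(k) = 3*(9*k**4 + 99*k**3 + 401*k**2 + 697*k + 426)/(9*k**3 + 45*k**2 + 68*k + 20) after simplifying.
So A=3*k + 9 and B=1, with C=k**3 + 5*k**2 + 68*k/9 + 20/9.
Need (3*k + 9)·f(k+1) − (1)·f(k) = k**3 + 5*k**2 + 68*k/9 + 20/9.
Degrees (1,0,3) ⇒ d ≤ 2.
Match coefficients ⇒ f(k) = (k + 1)*(3*k - 2)/9.
So s_k = (B(k−1)f/C)·t_k = ((k + 1)*(3*k - 2)/(9*k**3 + 45*k**2 + 68*k + 20))·t_k = -3**k*(k + 1)*(3*k - 2)*factorial(k + 2).
s_(k+1) − s_k = -3**k*(9*k**3 + 45*k**2 + 68*k + 20)*factorial(k + 2) = t_k.
Telescope: S(n) = s_(n+1) − s_(2) = -3**(n + 1)*(n + 2)*(3*n + 1)*factorial(n + 3) − (-2592) = -9*3**n*n**2*factorial(n + 3) - 21*3**n*n*factorial(n + 3) - 6*3**n*factorial(n + 3) + 2592.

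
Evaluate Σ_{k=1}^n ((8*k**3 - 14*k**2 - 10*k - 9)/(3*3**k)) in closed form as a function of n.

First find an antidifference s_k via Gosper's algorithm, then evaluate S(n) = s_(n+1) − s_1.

S(n) = 3**(-n - 1)*n*(-4*n**2 - 11*n - 10)

Ratio r(k) = (8*k**3 + 10*k**2 - 14*k - 25)/(3*(8*k**3 - 14*k**2 - 10*k - 9)).
So A=1/3 and B=1, with C=k**3 - 7*k**2/4 - 5*k/4 - 9/8.
Key eq: (1/3)·f(k+1) = (1)·f(k) + (k**3 - 7*k**2/4 - 5*k/4 - 9/8).
Bound: deg f ≤ 3.
Match coefficients ⇒ f(k) = -3*(k - 1)*(4*k**2 + 3*k + 3)/8.
Get s_k = R·t_k = (-4*k**3 + k**2 + 3)/3**k with R(k) = B(k−1)f(k)/C(k) = -3*(k - 1)*(4*k**2 + 3*k + 3)/(8*k**3 - 14*k**2 - 10*k - 9).
Check: Δs_k = (8*k**3 - 14*k**2 - 10*k - 9)/(3*3**k). ✓
Evaluate: s_(n+1) = 3**(-n - 1)*n*(-4*n**2 - 11*n - 10); subtract s_(1) = 0 ⇒ S(n) = 3**(-n - 1)*n*(-4*n**2 - 11*n - 10).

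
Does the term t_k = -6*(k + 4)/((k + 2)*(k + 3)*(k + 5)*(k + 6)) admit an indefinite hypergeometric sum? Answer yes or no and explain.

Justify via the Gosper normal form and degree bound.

Compute t_(k+1)/t_k: get (k + 2)*(k + 5)**2/((k + 4)**2*(k + 7)).
Factor: A=k + 2; B=k + 7; C=k**2 + 8*k + 16.
f must satisfy (k + 2)·f(k+1) − (k + 6)·f(k) = k**2 + 8*k + 16.
Bound: deg f ≤ 4.
Coefficient equations give f(k) = k*(k + 3)*(k + 4)*(k + 7)/20.
Certificate R = B(k−1)f/C = k*(k + 3)*(k + 6)*(k + 7)/(20*(k + 4)) gives s_k = 3*k*(-k - 7)/(10*(k**2 + 7*k + 10)).
Verify: 6*(-k - 4)/(k**4 + 16*k**3 + 91*k**2 + 216*k + 180) matches t_k.

Yes. s_k = 3*k*(-k - 7)/(10*(k**2 + 7*k + 10)).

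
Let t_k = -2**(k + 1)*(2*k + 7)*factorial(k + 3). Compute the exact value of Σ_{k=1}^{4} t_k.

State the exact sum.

t_(k+1)/t_k = 2*(k + 4)*(2*k + 9)/(2*k + 7).
So A=2*k + 8 and B=1, with C=k + 7/2.
Set up (2*k + 8)·f(k+1) − (1)·f(k) − (k + 7/2) = 0.
deg f ≤ 0 (via 1,0,1).
Solve for f: f(k) = 1/2 (degree 0 ≤ 0).
Get s_k = R·t_k = -2**(k + 1)*factorial(k + 3) with R(k) = B(k−1)f(k)/C(k) = 1/(2*k + 7).
s_(k+1) − s_k = -2**(k + 1)*(2*k + 7)*factorial(k + 3) = t_k.
Σ_(k=1)^(4) t_k = s_(5) − s_(1) = -2580480 − (-96) = -2580384.

Σ = -2580384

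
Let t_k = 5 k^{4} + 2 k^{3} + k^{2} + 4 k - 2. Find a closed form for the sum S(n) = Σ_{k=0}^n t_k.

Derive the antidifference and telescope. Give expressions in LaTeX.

Step 1: r(k) = (5*k**4 + 22*k**3 + 37*k**2 + 32*k + 10)/(5*k**4 + 2*k**3 + k**2 + 4*k - 2).
Gosper form: A/B · C(k+1)/C(k) with A=1, B=1, C=k**4 + 2*k**3/5 + k**2/5 + 4*k/5 - 2/5.
Solve (1)·f(k+1) − (1)·f(k) = k**4 + 2*k**3/5 + k**2/5 + 4*k/5 - 2/5.
From deg A=0, deg B=0, deg C=4: d=5.
Solving with deg f ≤ 5: f(k) = k*(k**4 - 2*k**3 + k**2 + 2*k - 4)/5.
R(k) = B(k−1)·f(k)/C(k) = k*(k**4 - 2*k**3 + k**2 + 2*k - 4)/(5*k**4 + 2*k**3 + k**2 + 4*k - 2); s_k = R·t_k = k*(k**4 - 2*k**3 + k**2 + 2*k - 4).
Δs = 5*k**4 + 2*k**3 + k**2 + 4*k - 2, as required.
s_(n+1) = n**5 + 3*n**4 + 3*n**3 + 3*n**2 - 2 and s_(0) = 0, so S(n) = n**5 + 3*n**4 + 3*n**3 + 3*n**2 - 2.

S(n) = n^{5} + 3 n^{4} + 3 n^{3} + 3 n^{2} - 2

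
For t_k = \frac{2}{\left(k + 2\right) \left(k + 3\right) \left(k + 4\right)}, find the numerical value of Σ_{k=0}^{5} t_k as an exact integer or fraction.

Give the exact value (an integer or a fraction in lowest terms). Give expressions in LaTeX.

Σ = 11/72

The ratio is (k + 2)/(k + 5).
Gosper form: A/B · C(k+1)/C(k) with A=k + 2, B=k + 5, C=1.
Need (k + 2)·f(k+1) − (k + 4)·f(k) = 1.
deg f ≤ 2 (via 1,1,0).
Solve for f: f(k) = k*(k + 5)/12 (degree 2 ≤ 2).
R(k) = B(k−1)·f(k)/C(k) = k*(k + 4)*(k + 5)/12; s_k = R·t_k = k*(k + 5)/(6*(k + 2)*(k + 3)).
s_(k+1) − s_k = 2/(k**3 + 9*k**2 + 26*k + 24) = t_k.
Evaluate s at k=6 and k=0: 11/72 and 0; difference 11/72.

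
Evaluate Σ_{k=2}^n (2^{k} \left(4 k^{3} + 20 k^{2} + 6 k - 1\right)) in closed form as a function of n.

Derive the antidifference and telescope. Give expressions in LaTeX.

S(n) = 8 \cdot 2^{n} n^{3} + 16 \cdot 2^{n} n^{2} + 4 \cdot 2^{n} n + 2 \cdot 2^{n} - 60

Ratio r(k) = 2*(4*k**3 + 32*k**2 + 58*k + 29)/(4*k**3 + 20*k**2 + 6*k - 1).
So A=2 and B=1, with C=k**3 + 5*k**2 + 3*k/2 - 1/4.
Need (2)·f(k+1) − (1)·f(k) = k**3 + 5*k**2 + 3*k/2 - 1/4.
Degrees (0,0,3) ⇒ d ≤ 3.
Coefficient equations give f(k) = (4*k**3 - 4*k**2 - 2*k + 3)/4.
R(k) = B(k−1)·f(k)/C(k) = (4*k**3 - 4*k**2 - 2*k + 3)/(4*k**3 + 20*k**2 + 6*k - 1); s_k = R·t_k = 2**k*(4*k**3 - 4*k**2 - 2*k + 3).
s_(k+1) − s_k = 2**k*(4*k**3 + 20*k**2 + 6*k - 1) = t_k.
Σ_(k=2)^n t_k = s_(n+1) − s_(2) = (2**(n + 1)*(4*n**3 + 8*n**2 + 2*n + 1)) − (60), i.e. 8*2**n*n**3 + 16*2**n*n**2 + 4*2**n*n + 2*2**n - 60.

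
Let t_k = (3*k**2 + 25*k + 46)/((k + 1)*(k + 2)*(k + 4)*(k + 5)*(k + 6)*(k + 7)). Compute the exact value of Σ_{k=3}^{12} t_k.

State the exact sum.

Compute t_(k+1)/t_k: get (k + 1)*(k + 4)*(25*k + 3*(k + 1)**2 + 71)/((k + 3)*(k + 8)*(3*k**2 + 25*k + 46)).
Gosper form: A/B · C(k+1)/C(k) with A=k + 1, B=k + 8, C=k**3 + 34*k**2/3 + 121*k/3 + 46.
Need (k + 1)·f(k+1) − (k + 7)·f(k) = k**3 + 34*k**2/3 + 121*k/3 + 46.
Bound: deg f ≤ 6.
Coefficient equations give f(k) = k*(k + 2)*(k + 3)*(k + 5)*(k**2 + 11*k + 34)/72.
Certificate R = B(k−1)f/C = k*(k + 2)*(k + 5)*(k + 7)*(k**2 + 11*k + 34)/(24*(3*k**2 + 25*k + 46)) gives s_k = k*(k**2 + 11*k + 34)/(24*(k**3 + 11*k**2 + 34*k + 24)).
Δs = (3*k**2 + 25*k + 46)/(k**6 + 25*k**5 + 247*k**4 + 1219*k**3 + 3112*k**2 + 3796*k + 1680), as required.
Telescoping: Σ = s_(13) − s_(3) = 2249/54264 − (19/504) = 305/81396.

Σ = 305/81396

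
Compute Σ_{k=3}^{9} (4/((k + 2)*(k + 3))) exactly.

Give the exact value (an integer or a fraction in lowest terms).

r(k) = (k + 2)/(k + 4) after simplifying.
Factor: A=k + 2; B=k + 4; C=1.
Solve (k + 2)·f(k+1) − (k + 3)·f(k) = 1.
From deg A=1, deg B=1, deg C=0: d=1.
Solve for f: f(k) = k/2 (degree 1 ≤ 1).
So s_k = (B(k−1)f/C)·t_k = (k*(k + 3)/2)·t_k = 2*k/(k + 2).
Verify: 4/(k**2 + 5*k + 6) matches t_k.
Telescoping: Σ = s_(10) − s_(3) = 5/3 − (6/5) = 7/15.

Σ = 7/15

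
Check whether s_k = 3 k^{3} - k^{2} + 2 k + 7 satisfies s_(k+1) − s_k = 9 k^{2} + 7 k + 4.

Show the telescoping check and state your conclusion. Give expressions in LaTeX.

s_(k+1) = 3*k**3 + 8*k**2 + 9*k + 11
s_(k+1) − s_k = 9*k**2 + 7*k + 4
(s_(k+1) − s_k) − t_k = 0

Valid: the claim telescopes to t_k.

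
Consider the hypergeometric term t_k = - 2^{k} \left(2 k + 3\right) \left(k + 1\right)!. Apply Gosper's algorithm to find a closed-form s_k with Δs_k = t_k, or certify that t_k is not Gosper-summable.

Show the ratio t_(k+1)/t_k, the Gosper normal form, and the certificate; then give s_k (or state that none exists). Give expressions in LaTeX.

r(k) = 2*(k + 2)*(2*k + 5)/(2*k + 3) after simplifying.
So A=2*k + 4 and B=1, with C=k + 3/2.
Need (2*k + 4)·f(k+1) − (1)·f(k) = k + 3/2.
d = 0 from the (1,0,1) case.
Solve for f: f(k) = 1/2 (degree 0 ≤ 0).
Certificate R = B(k−1)f/C = 1/(2*k + 3) gives s_k = -2**k*factorial(k + 1).
s_(k+1) − s_k = -2**k*(2*k + 3)*factorial(k + 1) = t_k.

s_k = - 2^{k} \left(k + 1\right)!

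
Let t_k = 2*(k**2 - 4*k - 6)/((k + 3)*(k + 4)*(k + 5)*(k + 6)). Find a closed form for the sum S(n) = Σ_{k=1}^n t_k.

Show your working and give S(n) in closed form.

Ratio r(k) = (k + 3)*(4*k - (k + 1)**2 + 10)/((k + 7)*(-k**2 + 4*k + 6)).
So A=k + 3 and B=k + 7, with C=k**2 - 4*k - 6.
Need (k + 3)·f(k+1) − (k + 6)·f(k) = k**2 - 4*k - 6.
Degrees (1,1,2) ⇒ d ≤ 3.
Solving with deg f ≤ 3: f(k) = k*(k**2 - 108*k - 133)/120.
Then R = B(k−1)f/C = k*(k + 6)*(k**2 - 108*k - 133)/(120*(k**2 - 4*k - 6)), so s_k = R(k)·t_k = k*(k**2 - 108*k - 133)/(60*(k + 3)*(k + 4)*(k + 5)).
s_(k+1) − s_k = 2*(k**2 - 4*k - 6)/(k**4 + 18*k**3 + 119*k**2 + 342*k + 360) = t_k.
s_(n+1) = (n**3 - 105*n**2 - 346*n - 240)/(60*(n**3 + 15*n**2 + 74*n + 120)) and s_(1) = -1/30, so S(n) = n*(n**2 - 25*n - 66)/(20*(n**3 + 15*n**2 + 74*n + 120)).

S(n) = n*(n**2 - 25*n - 66)/(20*(n**3 + 15*n**2 + 74*n + 120))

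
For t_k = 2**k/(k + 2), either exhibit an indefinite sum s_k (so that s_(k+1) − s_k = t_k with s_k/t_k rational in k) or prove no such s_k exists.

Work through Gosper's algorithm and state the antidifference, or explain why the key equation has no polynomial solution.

not Gosper-summable; s_k does not exist

Step 1: r(k) = 2*(k + 2)/(k + 3).
Gosper form: A/B · C(k+1)/C(k) with A=2*k + 4, B=k + 3, C=1.
Solve (2*k + 4)·f(k+1) − (k + 2)·f(k) = 1.
Degrees (1,1,0) ⇒ d ≤ -1.
Bound -1 < 0, so the key equation has no polynomial solution.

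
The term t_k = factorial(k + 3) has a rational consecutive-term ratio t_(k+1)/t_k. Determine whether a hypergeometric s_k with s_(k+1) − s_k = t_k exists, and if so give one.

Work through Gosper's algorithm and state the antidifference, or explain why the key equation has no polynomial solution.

none (Gosper's algorithm certifies no s_k)

r(k) = k + 4 after simplifying.
Factor: A=k + 4; B=1; C=1.
Set up (k + 4)·f(k+1) − (1)·f(k) − (1) = 0.
d = -1 from the (1,0,0) case.
Negative degree bound (-1): no f exists, t_k not Gosper-summable.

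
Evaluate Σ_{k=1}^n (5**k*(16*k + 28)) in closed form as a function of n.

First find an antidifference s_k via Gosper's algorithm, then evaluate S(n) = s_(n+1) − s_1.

S(n) = 20*5**n*n + 30*5**n - 30

Ratio r(k) = 5*(4*k + 11)/(4*k + 7).
So A=5 and B=1, with C=k + 7/4.
Key eq: (5)·f(k+1) = (1)·f(k) + (k + 7/4).
From deg A=0, deg B=0, deg C=1: d=1.
A polynomial solution: f(k) = (2*k + 1)/8.
Get s_k = R·t_k = 5**k*(4*k + 2) with R(k) = B(k−1)f(k)/C(k) = (2*k + 1)/(2*(4*k + 7)).
Check: Δs_k = 5**k*(16*k + 28). ✓
Telescope: S(n) = s_(n+1) − s_(1) = 5**(n + 1)*(4*n + 6) − (30) = 20*5**n*n + 30*5**n - 30.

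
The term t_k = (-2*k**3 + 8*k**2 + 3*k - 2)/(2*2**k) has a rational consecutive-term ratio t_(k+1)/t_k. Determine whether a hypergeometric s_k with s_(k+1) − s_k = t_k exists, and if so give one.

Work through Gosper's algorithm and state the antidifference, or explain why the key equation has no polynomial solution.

s_k = (2*k**3 - 2*k**2 - k + 1)/2**k

Ratio r(k) = (2*k**3 - 2*k**2 - 13*k - 7)/(2*(2*k**3 - 8*k**2 - 3*k + 2)).
Normal form (A,B,C) = (1/2, 1, k**3 - 4*k**2 - 3*k/2 + 1).
Need (1/2)·f(k+1) − (1)·f(k) = k**3 - 4*k**2 - 3*k/2 + 1.
Degrees (0,0,3) ⇒ d ≤ 3.
Coefficient equations give f(k) = -(k - 1)*(2*k**2 - 1).
Get s_k = R·t_k = (2*k**3 - 2*k**2 - k + 1)/2**k with R(k) = B(k−1)f(k)/C(k) = -2*(k - 1)*(2*k**2 - 1)/(2*k**3 - 8*k**2 - 3*k + 2).
s_(k+1) − s_k = (-2*k**3 + 8*k**2 + 3*k - 2)/(2*2**k) = t_k.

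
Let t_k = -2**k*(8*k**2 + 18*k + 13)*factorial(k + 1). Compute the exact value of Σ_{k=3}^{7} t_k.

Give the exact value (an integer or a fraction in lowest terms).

Step 1: r(k) = 2*(8*k**3 + 50*k**2 + 107*k + 78)/(8*k**2 + 18*k + 13).
Factor: A=2*k + 4; B=1; C=k**2 + 9*k/4 + 13/8.
Set up (2*k + 4)·f(k+1) − (1)·f(k) − (k**2 + 9*k/4 + 13/8) = 0.
d = 1 from the (1,0,2) case.
Solve for f: f(k) = (4*k - 1)/8 (degree 1 ≤ 1).
Then R = B(k−1)f/C = (4*k - 1)/(8*k**2 + 18*k + 13), so s_k = R(k)·t_k = -2**k*(4*k - 1)*factorial(k + 1).
s_(k+1) − s_k = -2**k*(8*k**2 + 18*k + 13)*factorial(k + 1) = t_k.
Evaluate s at k=8 and k=3: -2879815680 and -2112; difference -2879813568.

Σ = -2879813568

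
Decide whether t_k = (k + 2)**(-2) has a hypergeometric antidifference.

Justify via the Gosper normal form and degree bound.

The ratio is (k + 2)**2/(k + 3)**2.
A = k**2 + 4*k + 4, B = k**2 + 6*k + 9, C = 1.
Need (k**2 + 4*k + 4)·f(k+1) − (k**2 + 4*k + 4)·f(k) = 1.
deg f ≤ 0 (via 2,2,0).
f = c0 ⇒ A·f(k+1) − B(k−1)·f(k) − C = -1. The system {-1 = 0} is inconsistent; no antidifference.

No — the linear system for f has no solution.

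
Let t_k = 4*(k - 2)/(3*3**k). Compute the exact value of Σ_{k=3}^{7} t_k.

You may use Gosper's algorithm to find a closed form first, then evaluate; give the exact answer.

Σ = 716/6561

Ratio r(k) = (k - 1)/(3*(k - 2)).
Gosper form: A/B · C(k+1)/C(k) with A=1/3, B=1, C=k - 2.
Need (1/3)·f(k+1) − (1)·f(k) = k - 2.
deg f ≤ 1 (via 0,0,1).
Solving with deg f ≤ 1: f(k) = -3*(2*k - 3)/4.
Get s_k = R·t_k = (3 - 2*k)/3**k with R(k) = B(k−1)f(k)/C(k) = -3*(2*k - 3)/(4*(k - 2)).
Verify: 4*(k - 2)/(3*3**k) matches t_k.
Evaluate s at k=8 and k=3: -13/6561 and -1/9; difference 716/6561.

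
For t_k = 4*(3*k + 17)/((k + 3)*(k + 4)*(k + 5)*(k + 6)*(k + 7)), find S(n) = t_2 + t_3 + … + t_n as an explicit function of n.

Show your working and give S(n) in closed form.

Compute t_(k+1)/t_k: get (k + 3)*(3*k + 20)/((k + 8)*(3*k + 17)).
Take A(k)=k + 3, B(k)=k + 8, C(k)=k + 17/3.
Key eq: (k + 3)·f(k+1) = (k + 7)·f(k) + (k + 17/3).
From deg A=1, deg B=1, deg C=1: d=4.
Match coefficients ⇒ f(k) = k*(k + 5)*(k**2 + 13*k + 54)/216.
Certificate R = B(k−1)f/C = k*(k + 5)*(k + 7)*(k**2 + 13*k + 54)/(72*(3*k + 17)) gives s_k = k*(k**2 + 13*k + 54)/(18*(k**3 + 13*k**2 + 54*k + 72)).
Verify: 4*(3*k + 17)/(k**5 + 25*k**4 + 245*k**3 + 1175*k**2 + 2754*k + 2520) matches t_k.
Telescope: S(n) = s_(n+1) − s_(2) = (n**3 + 16*n**2 + 83*n + 68)/(18*(n**3 + 16*n**2 + 83*n + 140)) − (7/180) = (n**3 + 16*n**2 + 83*n - 100)/(60*(n**3 + 16*n**2 + 83*n + 140)).

S(n) = (n**3 + 16*n**2 + 83*n - 100)/(60*(n**3 + 16*n**2 + 83*n + 140))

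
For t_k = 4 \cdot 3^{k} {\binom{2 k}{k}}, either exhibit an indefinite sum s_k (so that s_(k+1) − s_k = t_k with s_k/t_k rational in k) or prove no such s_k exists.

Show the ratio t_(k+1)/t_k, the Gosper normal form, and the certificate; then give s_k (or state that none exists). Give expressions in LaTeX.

none (Gosper's algorithm certifies no s_k)

r(k) = 6*(2*k + 1)/(k + 1) after simplifying.
Take A(k)=12*k + 6, B(k)=k + 1, C(k)=1.
Solve (12*k + 6)·f(k+1) − (k)·f(k) = 1.
deg f ≤ -1 (via 1,1,0).
Negative degree bound (-1): no f exists, t_k not Gosper-summable.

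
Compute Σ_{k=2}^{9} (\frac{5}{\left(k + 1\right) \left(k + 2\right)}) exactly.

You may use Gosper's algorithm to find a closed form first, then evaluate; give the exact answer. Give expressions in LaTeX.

r(k) = (k + 1)/(k + 3) after simplifying.
Normal form (A,B,C) = (k + 1, k + 3, 1).
f must satisfy (k + 1)·f(k+1) − (k + 2)·f(k) = 1.
d = 1 from the (1,1,0) case.
Coefficient equations give f(k) = k.
So s_k = (B(k−1)f/C)·t_k = (k*(k + 2))·t_k = 5*k/(k + 1).
Check: Δs_k = 5/(k**2 + 3*k + 2). ✓
Sum = s_(10) − s_(2); s_(10) = 50/11, s_(2) = 10/3 ⇒ 40/33.

Σ = 40/33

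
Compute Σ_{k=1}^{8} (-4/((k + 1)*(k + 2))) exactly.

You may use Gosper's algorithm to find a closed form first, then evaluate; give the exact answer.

Ratio r(k) = (k + 1)/(k + 3).
Take A(k)=k + 1, B(k)=k + 3, C(k)=1.
Key eq: (k + 1)·f(k+1) = (k + 2)·f(k) + (1).
From deg A=1, deg B=1, deg C=0: d=1.
A polynomial solution: f(k) = k.
So s_k = (B(k−1)f/C)·t_k = (k*(k + 2))·t_k = -4*k/(k + 1).
s_(k+1) − s_k = -4/(k**2 + 3*k + 2) = t_k.
Sum = s_(9) − s_(1); s_(9) = -18/5, s_(1) = -2 ⇒ -8/5.

Σ = -8/5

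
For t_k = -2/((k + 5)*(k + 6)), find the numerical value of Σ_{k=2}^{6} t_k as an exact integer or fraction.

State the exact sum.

Σ = -5/42

The ratio is (k + 5)/(k + 7).
Normal form (A,B,C) = (k + 5, k + 7, 1).
f must satisfy (k + 5)·f(k+1) − (k + 6)·f(k) = 1.
From deg A=1, deg B=1, deg C=0: d=1.
Solving with deg f ≤ 1: f(k) = k/5.
So s_k = (B(k−1)f/C)·t_k = (k*(k + 6)/5)·t_k = -2*k/(5*k + 25).
Check: Δs_k = -2/(k**2 + 11*k + 30). ✓
Sum = s_(7) − s_(2); s_(7) = -7/30, s_(2) = -4/35 ⇒ -5/42.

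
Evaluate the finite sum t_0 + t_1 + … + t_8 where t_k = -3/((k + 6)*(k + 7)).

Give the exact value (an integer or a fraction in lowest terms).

Compute t_(k+1)/t_k: get (k + 6)/(k + 8).
Gosper form: A/B · C(k+1)/C(k) with A=k + 6, B=k + 8, C=1.
Key eq: (k + 6)·f(k+1) = (k + 7)·f(k) + (1).
deg f ≤ 1 (via 1,1,0).
Solve for f: f(k) = k/6 (degree 1 ≤ 1).
So s_k = (B(k−1)f/C)·t_k = (k*(k + 7)/6)·t_k = -k/(2*k + 12).
Verify: -3/(k**2 + 13*k + 42) matches t_k.
Telescoping: Σ = s_(9) − s_(0) = -3/10 − (0) = -3/10.

Σ = -3/10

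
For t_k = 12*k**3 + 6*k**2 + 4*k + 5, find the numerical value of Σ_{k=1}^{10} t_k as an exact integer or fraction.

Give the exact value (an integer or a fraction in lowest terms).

Σ = 38880

Step 1: r(k) = (12*k**3 + 42*k**2 + 52*k + 27)/(12*k**3 + 6*k**2 + 4*k + 5).
Gosper form: A/B · C(k+1)/C(k) with A=1, B=1, C=k**3 + k**2/2 + k/3 + 5/12.
f must satisfy (1)·f(k+1) − (1)·f(k) = k**3 + k**2/2 + k/3 + 5/12.
Bound: deg f ≤ 4.
A polynomial solution: f(k) = k*(3*k + 2)*(k**2 - 2*k + 2)/12.
So s_k = (B(k−1)f/C)·t_k = (k*(3*k + 2)*(k**2 - 2*k + 2)/(12*k**3 + 6*k**2 + 4*k + 5))·t_k = k*(3*k**3 - 4*k**2 + 2*k + 4).
Check: Δs_k = 12*k**3 + 6*k**2 + 4*k + 5. ✓
Telescoping: Σ = s_(11) − s_(1) = 38885 − (5) = 38880.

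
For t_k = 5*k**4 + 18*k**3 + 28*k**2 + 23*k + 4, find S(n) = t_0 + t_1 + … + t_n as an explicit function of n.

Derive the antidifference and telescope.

S(n) = n**5 + 7*n**4 + 20*n**3 + 30*n**2 + 20*n + 4

Compute t_(k+1)/t_k: get (5*k**4 + 38*k**3 + 112*k**2 + 153*k + 78)/(5*k**4 + 18*k**3 + 28*k**2 + 23*k + 4).
A = 1, B = 1, C = k**4 + 18*k**3/5 + 28*k**2/5 + 23*k/5 + 4/5.
Key eq: (1)·f(k+1) = (1)·f(k) + (k**4 + 18*k**3/5 + 28*k**2/5 + 23*k/5 + 4/5).
Degrees (0,0,4) ⇒ d ≤ 5.
Solving with deg f ≤ 5: f(k) = k*(k**4 + 2*k**3 + 2*k**2 + 2*k - 3)/5.
Then R = B(k−1)f/C = k*(k**4 + 2*k**3 + 2*k**2 + 2*k - 3)/(5*k**4 + 18*k**3 + 28*k**2 + 23*k + 4), so s_k = R(k)·t_k = k*(k**4 + 2*k**3 + 2*k**2 + 2*k - 3).
s_(k+1) − s_k = 5*k**4 + 18*k**3 + 28*k**2 + 23*k + 4 = t_k.
Σ_(k=0)^n t_k = s_(n+1) − s_(0) = (n**5 + 7*n**4 + 20*n**3 + 30*n**2 + 20*n + 4) − (0), i.e. n**5 + 7*n**4 + 20*n**3 + 30*n**2 + 20*n + 4.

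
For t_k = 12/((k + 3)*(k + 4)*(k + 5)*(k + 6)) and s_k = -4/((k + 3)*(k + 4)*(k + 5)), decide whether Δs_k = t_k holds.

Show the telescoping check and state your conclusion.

s_(k+1) = -4/((k + 4)*(k + 5)*(k + 6))
s_(k+1) − s_k = 12/((k + 3)*(k + 4)*(k + 5)*(k + 6))
(s_(k+1) − s_k) − t_k = 0

Valid — Δs_k = t_k.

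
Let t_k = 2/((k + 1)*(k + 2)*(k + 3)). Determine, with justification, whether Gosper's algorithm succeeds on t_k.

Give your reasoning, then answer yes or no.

Yes. s_k = k*(k + 3)/(2*(k + 1)*(k + 2)).

The ratio is (k + 1)/(k + 4).
Factor: A=k + 1; B=k + 4; C=1.
Set up (k + 1)·f(k+1) − (k + 3)·f(k) − (1) = 0.
d = 2 from the (1,1,0) case.
Solve for f: f(k) = k*(k + 3)/4 (degree 2 ≤ 2).
So s_k = (B(k−1)f/C)·t_k = (k*(k + 3)**2/4)·t_k = k*(k + 3)/(2*(k + 1)*(k + 2)).
Check: Δs_k = 2/(k**3 + 6*k**2 + 11*k + 6). ✓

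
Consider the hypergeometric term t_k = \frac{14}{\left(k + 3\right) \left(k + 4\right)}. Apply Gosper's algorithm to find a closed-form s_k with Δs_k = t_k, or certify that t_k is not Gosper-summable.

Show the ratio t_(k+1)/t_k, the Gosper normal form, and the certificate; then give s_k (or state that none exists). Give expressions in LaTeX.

s_k = \frac{14 k}{3 \left(k + 3\right)}

t_(k+1)/t_k = (k + 3)/(k + 5).
Factor: A=k + 3; B=k + 5; C=1.
Key eq: (k + 3)·f(k+1) = (k + 4)·f(k) + (1).
d = 1 from the (1,1,0) case.
Match coefficients ⇒ f(k) = k/3.
Get s_k = R·t_k = 14*k/(3*(k + 3)) with R(k) = B(k−1)f(k)/C(k) = k*(k + 4)/3.
s_(k+1) − s_k = 14/(k**2 + 7*k + 12) = t_k.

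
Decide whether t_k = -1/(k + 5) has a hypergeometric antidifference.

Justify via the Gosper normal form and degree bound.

No. Not Gosper-summable.

Step 1: r(k) = (k + 5)/(k + 6).
Factor: A=k + 5; B=k + 6; C=1.
Need (k + 5)·f(k+1) − (k + 5)·f(k) = 1.
d = 0 from the (1,1,0) case.
Generic f = c0 gives residual -1; -1 = 0 cannot hold, so t_k is not Gosper-summable.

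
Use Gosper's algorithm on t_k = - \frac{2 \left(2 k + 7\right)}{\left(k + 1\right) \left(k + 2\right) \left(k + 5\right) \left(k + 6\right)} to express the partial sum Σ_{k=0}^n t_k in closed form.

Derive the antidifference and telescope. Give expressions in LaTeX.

S(n) = \frac{2 \left(- n^{2} - 8 n - 7\right)}{5 \left(n^{2} + 8 n + 12\right)}

r(k) = (k + 1)*(k + 5)*(2*k + 9)/((k + 3)*(k + 7)*(2*k + 7)) after simplifying.
So A=k + 1 and B=k + 7, with C=k**3 + 21*k**2/2 + 73*k/2 + 42.
Key eq: (k + 1)·f(k+1) = (k + 6)·f(k) + (k**3 + 21*k**2/2 + 73*k/2 + 42).
Bound: deg f ≤ 5.
Solve for f: f(k) = k*(k + 2)*(k + 3)*(k + 4)*(k + 6)/10 (degree 5 ≤ 5).
Certificate R = B(k−1)f/C = k*(k + 2)*(k + 6)**2/(5*(2*k + 7)) gives s_k = 2*k*(-k - 6)/(5*(k**2 + 6*k + 5)).
Check: Δs_k = 2*(-2*k - 7)/(k**4 + 14*k**3 + 65*k**2 + 112*k + 60). ✓
Telescope: S(n) = s_(n+1) − s_(0) = 2*(-n**2 - 8*n - 7)/(5*(n**2 + 8*n + 12)) − (0) = 2*(-n**2 - 8*n - 7)/(5*(n**2 + 8*n + 12)).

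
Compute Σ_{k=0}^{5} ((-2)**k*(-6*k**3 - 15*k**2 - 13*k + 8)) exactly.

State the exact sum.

Σ = 29316

Ratio r(k) = 2*(-6*k**3 - 33*k**2 - 61*k - 26)/(6*k**3 + 15*k**2 + 13*k - 8).
Factor: A=-2; B=1; C=k**3 + 5*k**2/2 + 13*k/6 - 4/3.
Need (-2)·f(k+1) − (1)·f(k) = k**3 + 5*k**2/2 + 13*k/6 - 4/3.
Degrees (0,0,3) ⇒ d ≤ 3.
Match coefficients ⇒ f(k) = -(2*k**3 + k**2 - k - 4)/6.
Then R = B(k−1)f/C = -(2*k**3 + k**2 - k - 4)/(6*k**3 + 15*k**2 + 13*k - 8), so s_k = R(k)·t_k = (-2)**k*(2*k**3 + k**2 - k - 4).
Δs = (-2)**k*(-6*k**3 - 15*k**2 - 13*k + 8), as required.
Evaluate s at k=6 and k=0: 29312 and -4; difference 29316.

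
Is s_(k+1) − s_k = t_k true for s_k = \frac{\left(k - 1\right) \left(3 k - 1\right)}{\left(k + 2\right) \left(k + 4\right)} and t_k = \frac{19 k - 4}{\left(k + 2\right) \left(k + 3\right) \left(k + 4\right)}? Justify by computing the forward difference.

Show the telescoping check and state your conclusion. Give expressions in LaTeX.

s_(k+1) = k*(3*k + 2)/((k + 3)*(k + 5))
s_(k+1) − s_k = (22*k**2 + 68*k - 15)/(k**4 + 14*k**3 + 71*k**2 + 154*k + 120)
(s_(k+1) − s_k) − t_k = (3*k**2 - 23*k + 5)/(k**4 + 14*k**3 + 71*k**2 + 154*k + 120)

Invalid: residual \frac{3 k^{2} - 23 k + 5}{k^{4} + 14 k^{3} + 71 k^{2} + 154 k + 120} ≠ 0.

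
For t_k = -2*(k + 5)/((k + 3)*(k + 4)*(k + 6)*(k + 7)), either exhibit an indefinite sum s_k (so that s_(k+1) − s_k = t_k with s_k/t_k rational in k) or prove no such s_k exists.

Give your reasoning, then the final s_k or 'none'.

s_k = k*(-k - 9)/(18*(k**2 + 9*k + 18))

r(k) = (k + 3)*(k + 6)**2/((k + 5)**2*(k + 8)) after simplifying.
Factor: A=k + 3; B=k + 8; C=k**2 + 10*k + 25.
Set up (k + 3)·f(k+1) − (k + 7)·f(k) − (k**2 + 10*k + 25) = 0.
Degrees (1,1,2) ⇒ d ≤ 4.
Coefficient equations give f(k) = k*(k + 4)*(k + 5)*(k + 9)/36.
So s_k = (B(k−1)f/C)·t_k = (k*(k + 4)*(k + 7)*(k + 9)/(36*(k + 5)))·t_k = k*(-k - 9)/(18*(k**2 + 9*k + 18)).
Δs = 2*(-k - 5)/(k**4 + 20*k**3 + 145*k**2 + 450*k + 504), as required.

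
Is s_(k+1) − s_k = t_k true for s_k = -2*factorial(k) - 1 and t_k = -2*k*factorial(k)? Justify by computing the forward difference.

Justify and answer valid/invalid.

s_(k+1) = -2*k*factorial(k) - 2*factorial(k) - 1
s_(k+1) − s_k = -2*k*factorial(k)
(s_(k+1) − s_k) − t_k = 0

Valid — Δs_k = t_k.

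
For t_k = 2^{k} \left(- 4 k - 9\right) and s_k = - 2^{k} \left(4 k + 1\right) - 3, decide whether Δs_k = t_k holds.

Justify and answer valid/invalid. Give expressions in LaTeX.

Valid — Δs_k = t_k.

s_(k+1) = -2*2**k*(4*k + 5) - 3
s_(k+1) − s_k = 2**k*(-4*k - 9)
(s_(k+1) − s_k) − t_k = 0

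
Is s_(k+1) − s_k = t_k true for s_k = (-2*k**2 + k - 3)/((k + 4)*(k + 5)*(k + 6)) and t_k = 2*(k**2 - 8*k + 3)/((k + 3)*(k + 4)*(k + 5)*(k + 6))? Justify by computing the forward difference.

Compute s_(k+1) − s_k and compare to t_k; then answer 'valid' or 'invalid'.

s_(k+1) = (k - 2*(k + 1)**2 - 2)/((k + 5)*(k + 6)*(k + 7))
s_(k+1) − s_k = (2*k**2 - 20*k + 5)/(k**4 + 22*k**3 + 179*k**2 + 638*k + 840)
(s_(k+1) − s_k) − t_k = 3*(-4*k**2 + 17*k - 9)/(k**5 + 25*k**4 + 245*k**3 + 1175*k**2 + 2754*k + 2520)

Invalid: residual 3*(-4*k**2 + 17*k - 9)/(k**5 + 25*k**4 + 245*k**3 + 1175*k**2 + 2754*k + 2520) ≠ 0.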